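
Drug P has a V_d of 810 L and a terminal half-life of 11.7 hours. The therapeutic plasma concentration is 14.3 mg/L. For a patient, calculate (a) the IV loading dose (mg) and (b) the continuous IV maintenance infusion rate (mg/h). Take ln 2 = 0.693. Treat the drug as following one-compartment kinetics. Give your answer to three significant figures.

LD = Vd × C = 810.0 × 14.3 = 11580 mg
CL = 0.693 × Vd / t½ = 0.693 × 810.0 / 11.7 = 47.98 L/h
Infusion rate = CL × Css = 47.98 × 14.3 = 686.1 mg/h

(a) 11600 mg; (b) 686 mg/h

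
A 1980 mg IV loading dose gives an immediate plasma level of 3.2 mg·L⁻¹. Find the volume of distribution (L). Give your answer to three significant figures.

619 L

Immediately after an IV bolus, C₀ = Dose / Vd, so Vd = Dose / C₀.
Vd = 1980 / 3.2 = 618.8 L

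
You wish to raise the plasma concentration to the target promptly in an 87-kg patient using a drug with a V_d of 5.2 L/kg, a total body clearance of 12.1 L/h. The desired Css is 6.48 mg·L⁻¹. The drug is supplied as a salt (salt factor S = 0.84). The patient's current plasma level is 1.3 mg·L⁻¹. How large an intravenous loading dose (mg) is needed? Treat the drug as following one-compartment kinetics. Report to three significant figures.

2790 mg

Vd(total) = 87 kg × 5.2 L/kg = 452.4 L
Concentration deficit ΔC = 6.48 − 1.3 = 5.180 mg/L
LD = Vd × ΔC / S = 452.4 × 5.180 / 0.84 = 2790 mg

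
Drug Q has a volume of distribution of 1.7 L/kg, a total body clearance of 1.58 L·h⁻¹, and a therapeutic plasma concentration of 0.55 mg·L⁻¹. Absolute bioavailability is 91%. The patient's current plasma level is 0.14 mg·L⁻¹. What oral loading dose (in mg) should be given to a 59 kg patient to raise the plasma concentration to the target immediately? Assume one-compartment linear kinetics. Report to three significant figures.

45.2 mg

Vd = 1.7 L/kg × 59 kg = 100.3 L
The loading dose fills Vd to the target concentration.
Concentration deficit ΔC = 0.55 − 0.14 = 0.4100 mg/L
LD = Vd × ΔC / F = 100.3 × 0.4100 / 0.91 = 45.19 mg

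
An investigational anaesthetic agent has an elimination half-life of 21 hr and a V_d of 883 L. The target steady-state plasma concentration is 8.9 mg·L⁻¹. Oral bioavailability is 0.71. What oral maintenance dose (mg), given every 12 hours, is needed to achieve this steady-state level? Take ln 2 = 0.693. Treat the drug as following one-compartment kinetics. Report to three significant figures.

4380 mg

CL = ln 2 · Vd / t½ = 0.693 × 883.0 / 21 = 29.14 L/h
D = CL × Css × τ / F = 29.14 × 8.9 × 12 / 0.71 = 4383 mg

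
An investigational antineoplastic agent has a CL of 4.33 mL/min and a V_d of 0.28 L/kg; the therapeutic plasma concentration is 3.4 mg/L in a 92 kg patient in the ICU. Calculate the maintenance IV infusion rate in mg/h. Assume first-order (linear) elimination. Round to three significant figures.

0.883 mg/h

Convert clearance: 4.33 mL/min × 60 min/h ÷ 1000 mL/L = 0.2598 L/h
Maintenance depends on clearance, not Vd — rate in must match rate out.
Rate = CL × Css = 0.2598 × 3.4 = 0.8833 mg/h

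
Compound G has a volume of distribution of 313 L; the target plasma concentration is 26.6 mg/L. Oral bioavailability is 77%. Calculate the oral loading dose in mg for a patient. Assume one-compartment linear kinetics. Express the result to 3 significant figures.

10800 mg

LD = Vd × C / F = 313.0 × 26.60 / 0.77 = 10810 mg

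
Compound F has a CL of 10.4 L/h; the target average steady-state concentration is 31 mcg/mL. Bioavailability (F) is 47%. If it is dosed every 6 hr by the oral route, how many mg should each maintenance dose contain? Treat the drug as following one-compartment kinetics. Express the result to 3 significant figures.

At steady state, dose per interval replaces the amount cleared in that interval: F·D/τ = CL·Css.
D = CL × Css × τ / F = 10.40 × 31 × 6 / 0.47 = 4116 mg

4120 mg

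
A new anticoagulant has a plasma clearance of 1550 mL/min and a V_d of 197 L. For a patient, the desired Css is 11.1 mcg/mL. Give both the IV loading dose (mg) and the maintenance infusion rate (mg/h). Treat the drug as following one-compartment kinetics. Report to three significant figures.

LD = Vd · C_target = 197.0 × 11.1 = 2187 mg
CL = 1550 mL/min × 60/1000 = 93.00 L/h
Maintenance: replace elimination → rate = CL × Css = 93.00 × 11.1 = 1032 mg/h

(a) 2190 mg; (b) 1030 mg/h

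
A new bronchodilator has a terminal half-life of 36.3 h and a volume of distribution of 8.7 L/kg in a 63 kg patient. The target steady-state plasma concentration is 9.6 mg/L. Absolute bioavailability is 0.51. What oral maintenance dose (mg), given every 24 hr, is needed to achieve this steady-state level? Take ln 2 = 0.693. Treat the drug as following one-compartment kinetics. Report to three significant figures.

4730 mg

Vd(total) = 63 kg × 8.7 L/kg = 548.1 L
CL = 0.693 × Vd / t½ = 0.693 × 548.1 / 36.3 = 10.46 L/h
D = CL × Css × τ / F = 10.46 × 9.6 × 24 / 0.51 = 4725 mg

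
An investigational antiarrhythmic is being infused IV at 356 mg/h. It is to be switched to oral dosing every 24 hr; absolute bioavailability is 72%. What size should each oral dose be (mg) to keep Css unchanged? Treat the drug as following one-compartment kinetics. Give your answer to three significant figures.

11900 mg

To maintain the same Css, the systemic dosing rate must be unchanged: F·D/τ = infusion rate.
D = rate × τ / F = 356 × 24 / 0.72 = 11870 mg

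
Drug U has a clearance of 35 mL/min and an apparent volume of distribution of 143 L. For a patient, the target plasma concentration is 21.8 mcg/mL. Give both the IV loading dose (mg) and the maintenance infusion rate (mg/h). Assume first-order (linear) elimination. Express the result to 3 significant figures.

Loading: fill Vd to C_target → 143.0 L × 21.8 mg/L = 3117 mg
Convert clearance: 35 mL/min × 60 min/h ÷ 1000 mL/L = 2.100 L/h
Maintenance infusion rate = CL × Css = 2.100 × 21.8 = 45.78 mg/h

(a) 3120 mg; (b) 45.8 mg/h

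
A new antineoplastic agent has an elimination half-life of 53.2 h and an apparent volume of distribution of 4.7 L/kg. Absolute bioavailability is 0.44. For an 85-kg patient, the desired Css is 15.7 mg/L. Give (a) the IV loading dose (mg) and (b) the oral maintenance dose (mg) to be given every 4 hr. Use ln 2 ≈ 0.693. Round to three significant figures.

(a) 6270 mg; (b) 743 mg

Total Vd = 4.7 × 85 = 399.5 L
LD = Vd × C = 399.5 × 15.7 = 6272 mg
CL = 0.693 × Vd / t½ = 0.693 × 399.5 / 53.2 = 5.204 L/h
D = CL × Css × τ / F = 5.204 × 15.7 × 4 / 0.44 = 742.8 mg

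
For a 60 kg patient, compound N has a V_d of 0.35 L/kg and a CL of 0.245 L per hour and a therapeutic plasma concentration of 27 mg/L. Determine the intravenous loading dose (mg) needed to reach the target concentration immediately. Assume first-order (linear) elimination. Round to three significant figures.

Vd(total) = 60 kg × 0.35 L/kg = 21.00 L
The loading dose fills Vd to the target concentration; clearance is irrelevant here.
LD = Vd × C = 21.00 × 27.00 = 567.0 mg

567 mg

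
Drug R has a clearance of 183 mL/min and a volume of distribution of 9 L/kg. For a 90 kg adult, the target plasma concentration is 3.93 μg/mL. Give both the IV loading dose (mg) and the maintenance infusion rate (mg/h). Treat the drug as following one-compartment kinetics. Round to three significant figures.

(a) 3180 mg; (b) 43.2 mg/h

Vd(total) = 90 kg × 9 L/kg = 810.0 L
LD = Vd · C_target = 810.0 × 3.93 = 3183 mg
Convert clearance: 183 mL/min × 60 min/h ÷ 1000 mL/L = 10.98 L/h
Maintenance infusion rate = CL × Css = 10.98 × 3.93 = 43.15 mg/h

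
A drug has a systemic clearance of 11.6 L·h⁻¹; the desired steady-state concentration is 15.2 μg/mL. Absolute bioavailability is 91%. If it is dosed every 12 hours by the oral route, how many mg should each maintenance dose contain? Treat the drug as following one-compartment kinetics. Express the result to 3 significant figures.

D = CL × Css × τ / F = 11.60 × 15.2 × 12 / 0.91 = 2325 mg

2330 mg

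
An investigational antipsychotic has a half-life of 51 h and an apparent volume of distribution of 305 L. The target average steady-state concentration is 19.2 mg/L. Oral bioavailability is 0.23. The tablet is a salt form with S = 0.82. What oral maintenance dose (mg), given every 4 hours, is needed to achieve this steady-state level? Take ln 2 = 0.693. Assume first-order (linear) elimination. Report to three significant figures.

k = 0.693/51 = 0.01359 h⁻¹, so CL = k·Vd = 0.01359 × 305.0 = 4.145 L/h
D = CL × Css × τ / F / S = 4.145 × 19.2 × 4 / 0.23 / 0.82 = 1688 mg

1690 mg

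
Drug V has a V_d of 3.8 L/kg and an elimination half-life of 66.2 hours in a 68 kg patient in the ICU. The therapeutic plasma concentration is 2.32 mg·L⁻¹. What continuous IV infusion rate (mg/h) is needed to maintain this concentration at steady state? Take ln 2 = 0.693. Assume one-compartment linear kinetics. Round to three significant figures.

Vd(total) = 68 kg × 3.8 L/kg = 258.4 L
k = 0.693/66.2 = 0.01047 h⁻¹, so CL = k·Vd = 0.01047 × 258.4 = 2.705 L/h
Infusion rate = CL × Css = 2.705 × 2.32 = 6.276 mg/h

6.28 mg/h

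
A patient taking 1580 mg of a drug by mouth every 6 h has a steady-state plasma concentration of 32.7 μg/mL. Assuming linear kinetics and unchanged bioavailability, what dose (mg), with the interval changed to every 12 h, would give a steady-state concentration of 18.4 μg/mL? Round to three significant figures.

With linear kinetics, Css is proportional to dose rate (D/τ) at fixed clearance.
D₂ = D₁ × (Css,target / Css,current) × (τ₂/τ₁) = 1580 × (18.4/32.7) × (12/6) = 1778 mg

1780 mg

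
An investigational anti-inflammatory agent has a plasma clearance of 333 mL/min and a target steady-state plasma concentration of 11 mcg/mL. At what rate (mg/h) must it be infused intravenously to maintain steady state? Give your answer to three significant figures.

220 mg/h

CL = 333 mL/min × 60/1000 = 19.98 L/h
At steady state, infusion rate equals elimination rate: rate in = CL × Css.
Rate = CL × Css = 19.98 × 11 = 219.8 mg/h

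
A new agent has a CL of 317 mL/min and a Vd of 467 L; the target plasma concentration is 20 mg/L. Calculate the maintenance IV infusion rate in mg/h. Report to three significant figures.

380 mg/h

CL = 317 mL/min × 60/1000 = 19.02 L/h
Infusion rate = CL · Css = 19.02 L/h × 20 mg/L = 380.4 mg/h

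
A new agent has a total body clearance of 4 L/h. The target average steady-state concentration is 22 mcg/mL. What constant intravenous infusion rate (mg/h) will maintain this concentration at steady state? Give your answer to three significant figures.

88.0 mg/h

At steady state, infusion rate equals elimination rate: rate in = CL × Css.
R₀ = 4.000 × 22 = 88.00 mg/h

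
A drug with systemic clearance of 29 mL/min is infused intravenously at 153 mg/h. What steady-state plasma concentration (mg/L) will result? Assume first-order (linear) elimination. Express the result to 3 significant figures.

87.9 mg/L

CL = 29 mL/min × 60/1000 = 1.740 L/h
Css = rate / CL = 153 / 1.740 = 87.93 mg/L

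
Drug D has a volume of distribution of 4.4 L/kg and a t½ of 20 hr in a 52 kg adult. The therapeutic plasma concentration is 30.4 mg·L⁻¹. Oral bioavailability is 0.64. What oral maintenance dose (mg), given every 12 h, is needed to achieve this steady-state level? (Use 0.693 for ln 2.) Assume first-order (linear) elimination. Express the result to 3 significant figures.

4520 mg

Vd(total) = 52 kg × 4.4 L/kg = 228.8 L
k = 0.693/20 = 0.03465 h⁻¹, so CL = k·Vd = 0.03465 × 228.8 = 7.928 L/h
D = CL × Css × τ / F = 7.928 × 30.4 × 12 / 0.64 = 4519 mg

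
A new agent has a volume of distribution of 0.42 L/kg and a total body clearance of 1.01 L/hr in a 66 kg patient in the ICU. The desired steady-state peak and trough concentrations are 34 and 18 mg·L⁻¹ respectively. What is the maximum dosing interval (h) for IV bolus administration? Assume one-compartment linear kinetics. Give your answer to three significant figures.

Vd(total) = 66 kg × 0.42 L/kg = 27.72 L
k = CL / Vd = 1.010 / 27.72 = 0.03644 h⁻¹
Between IV bolus doses, concentration decays as C = C₀·e^(−kτ), so C_peak/C_trough = e^(kτ).
τ_max = ln(C_peak/C_trough) / k = ln(34/18) / 0.03644 = 0.6360 / 0.03644 = 17.45 h

17.5 h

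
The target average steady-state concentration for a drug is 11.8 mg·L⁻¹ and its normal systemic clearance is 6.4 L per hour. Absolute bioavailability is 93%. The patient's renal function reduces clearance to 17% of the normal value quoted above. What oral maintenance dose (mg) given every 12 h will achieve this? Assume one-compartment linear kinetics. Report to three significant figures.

Patient clearance = 0.17 × 6.400 = 1.088 L/h
D = CL × Css × τ / F = 1.088 × 11.8 × 12 / 0.93 = 165.7 mg

166 mg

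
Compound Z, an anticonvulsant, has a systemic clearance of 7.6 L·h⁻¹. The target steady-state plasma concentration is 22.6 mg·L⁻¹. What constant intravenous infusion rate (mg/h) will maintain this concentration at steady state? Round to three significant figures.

Infusion rate = CL · Css = 7.600 L/h × 22.6 mg/L = 171.8 mg/h

172 mg/h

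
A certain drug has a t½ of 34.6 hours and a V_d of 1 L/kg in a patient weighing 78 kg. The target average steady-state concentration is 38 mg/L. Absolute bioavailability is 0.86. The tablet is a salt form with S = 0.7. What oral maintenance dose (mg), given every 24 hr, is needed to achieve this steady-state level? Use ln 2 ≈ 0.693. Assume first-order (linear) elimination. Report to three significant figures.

2370 mg

Vd(total) = 78 kg × 1 L/kg = 78.00 L
k = 0.693/34.6 = 0.02003 h⁻¹, so CL = k·Vd = 0.02003 × 78.00 = 1.562 L/h
D = CL × Css × τ / F / S = 1.562 × 38 × 24 / 0.86 / 0.7 = 2366 mg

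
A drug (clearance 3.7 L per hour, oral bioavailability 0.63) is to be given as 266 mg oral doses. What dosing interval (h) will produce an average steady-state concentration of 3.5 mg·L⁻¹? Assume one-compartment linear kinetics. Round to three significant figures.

12.9 h

F·D/τ = CL·Css → τ = F·D / (CL·Css).
τ = 0.63 × 266 / (3.7 × 3.5) = 12.94 h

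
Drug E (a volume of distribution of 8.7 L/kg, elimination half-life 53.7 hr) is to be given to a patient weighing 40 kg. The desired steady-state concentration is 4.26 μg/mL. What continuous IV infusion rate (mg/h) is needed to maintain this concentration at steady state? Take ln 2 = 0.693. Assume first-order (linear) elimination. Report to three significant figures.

Vd(total) = 40 kg × 8.7 L/kg = 348.0 L
CL = 0.693 × Vd / t½ = 0.693 × 348.0 / 53.7 = 4.491 L/h
Infusion rate = CL × Css = 4.491 × 4.26 = 19.13 mg/h

19.1 mg/h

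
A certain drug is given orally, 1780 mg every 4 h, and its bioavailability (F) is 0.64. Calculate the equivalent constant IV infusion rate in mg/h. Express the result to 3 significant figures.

Equivalent systemic input: infusion rate = F·D/τ.
Rate = 0.64 × 1780 / 4 = 284.8 mg/h

285 mg/h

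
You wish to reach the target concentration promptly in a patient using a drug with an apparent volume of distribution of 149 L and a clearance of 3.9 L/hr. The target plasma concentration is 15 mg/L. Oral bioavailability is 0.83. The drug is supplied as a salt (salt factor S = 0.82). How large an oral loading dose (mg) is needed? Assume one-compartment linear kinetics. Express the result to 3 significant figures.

3280 mg

LD = Vd × C / F / S = 149.0 × 15.00 / 0.83 / 0.82 = 3284 mg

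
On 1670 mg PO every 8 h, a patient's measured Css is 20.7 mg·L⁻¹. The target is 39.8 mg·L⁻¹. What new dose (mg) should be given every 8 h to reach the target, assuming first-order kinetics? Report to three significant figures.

3210 mg

For first-order elimination, Css ∝ F·D/(CL·τ); F and CL are unchanged, so Css ∝ D/τ.
D₂ = D₁ × (Css,target / Css,current) = 1670 × 39.8/20.7 = 3211 mg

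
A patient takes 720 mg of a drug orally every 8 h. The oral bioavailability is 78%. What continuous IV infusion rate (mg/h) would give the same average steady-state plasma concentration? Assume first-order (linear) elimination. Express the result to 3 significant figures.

70.2 mg/h

Equivalent systemic input: infusion rate = F·D/τ.
Rate = 0.78 × 720 / 8 = 70.20 mg/h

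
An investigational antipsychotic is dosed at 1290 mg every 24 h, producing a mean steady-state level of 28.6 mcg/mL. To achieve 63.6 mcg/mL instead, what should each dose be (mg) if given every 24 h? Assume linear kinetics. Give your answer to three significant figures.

For first-order elimination, Css ∝ F·D/(CL·τ); F and CL are unchanged, so Css ∝ D/τ.
D₂ = D₁ × (Css,target / Css,current) = 1290 × 63.6/28.6 = 2869 mg

2870 mg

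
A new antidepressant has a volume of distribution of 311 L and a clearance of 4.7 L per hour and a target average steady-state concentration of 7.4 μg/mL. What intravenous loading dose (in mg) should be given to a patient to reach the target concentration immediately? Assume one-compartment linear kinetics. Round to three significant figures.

2300 mg

LD is governed by Vd — clearance does not enter the loading-dose calculation.
LD = Vd × C = 311.0 × 7.400 = 2301 mg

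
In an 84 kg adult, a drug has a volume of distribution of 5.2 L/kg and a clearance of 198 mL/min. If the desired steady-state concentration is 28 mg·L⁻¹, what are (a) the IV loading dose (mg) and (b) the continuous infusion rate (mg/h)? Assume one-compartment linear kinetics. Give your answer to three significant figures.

Vd = 5.2 L/kg × 84 kg = 436.8 L
Loading: fill Vd to C_target → 436.8 L × 28 mg/L = 12230 mg
CL = 198 mL/min = 198 × 0.06 = 11.88 L/h
Maintenance infusion rate = CL × Css = 11.88 × 28 = 332.6 mg/h

(a) 12200 mg; (b) 333 mg/h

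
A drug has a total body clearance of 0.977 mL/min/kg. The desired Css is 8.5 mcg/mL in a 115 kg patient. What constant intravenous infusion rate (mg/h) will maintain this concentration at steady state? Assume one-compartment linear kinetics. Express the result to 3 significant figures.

CL = 0.977 mL/min/kg × 115 kg = 112.4 mL/min = 112.4 × 60/1000 = 6.744 L/h
At steady state, infusion rate equals elimination rate: rate in = CL × Css.
Rate = CL × Css = 6.744 × 8.5 = 57.32 mg/h

57.3 mg/h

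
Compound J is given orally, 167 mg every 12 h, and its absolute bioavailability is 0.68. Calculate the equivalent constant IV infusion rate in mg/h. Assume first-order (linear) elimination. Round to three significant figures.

Equivalent systemic input: infusion rate = F·D/τ.
Rate = 0.68 × 167 / 12 = 9.463 mg/h

9.46 mg/h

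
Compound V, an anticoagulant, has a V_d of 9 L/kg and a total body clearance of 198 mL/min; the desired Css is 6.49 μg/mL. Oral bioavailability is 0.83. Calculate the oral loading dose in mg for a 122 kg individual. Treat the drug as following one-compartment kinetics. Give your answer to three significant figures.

8590 mg

Vd(total) = 122 kg × 9 L/kg = 1098 L
LD is governed by Vd — clearance does not enter the loading-dose calculation.
LD = Vd × C / F = 1098 × 6.490 / 0.83 = 8586 mg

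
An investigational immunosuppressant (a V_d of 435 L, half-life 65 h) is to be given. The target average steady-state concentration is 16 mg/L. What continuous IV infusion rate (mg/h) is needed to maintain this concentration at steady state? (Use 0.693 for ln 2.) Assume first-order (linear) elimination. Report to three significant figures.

74.2 mg/h

CL = 0.693 × Vd / t½ = 0.693 × 435.0 / 65 = 4.638 L/h
Infusion rate = CL × Css = 4.638 × 16 = 74.21 mg/h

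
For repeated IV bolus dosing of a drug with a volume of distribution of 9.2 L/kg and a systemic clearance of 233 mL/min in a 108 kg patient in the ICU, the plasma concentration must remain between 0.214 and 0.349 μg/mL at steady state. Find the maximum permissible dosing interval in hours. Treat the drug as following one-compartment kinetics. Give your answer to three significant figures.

34.8 h

Total Vd = 9.2 × 108 = 993.6 L
Convert clearance: 233 mL/min × 60 min/h ÷ 1000 mL/L = 13.98 L/h
k = CL / Vd = 13.98 / 993.6 = 0.01407 h⁻¹
Between IV bolus doses, concentration decays as C = C₀·e^(−kτ), so C_peak/C_trough = e^(kτ).
τ_max = ln(C_peak/C_trough) / k = ln(0.349/0.214) / 0.01407 = 0.4891 / 0.01407 = 34.76 h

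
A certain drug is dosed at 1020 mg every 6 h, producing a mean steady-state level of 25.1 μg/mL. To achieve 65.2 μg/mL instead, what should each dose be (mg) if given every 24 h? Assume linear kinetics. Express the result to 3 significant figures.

10600 mg

With linear kinetics, Css is proportional to dose rate (D/τ) at fixed clearance.
D₂ = D₁ × (Css,target / Css,current) × (τ₂/τ₁) = 1020 × (65.2/25.1) × (24/6) = 10600 mg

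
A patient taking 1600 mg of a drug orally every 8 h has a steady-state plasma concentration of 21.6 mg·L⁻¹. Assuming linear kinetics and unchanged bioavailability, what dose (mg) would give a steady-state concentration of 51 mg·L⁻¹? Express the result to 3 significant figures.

With linear kinetics, Css is proportional to dose rate (D/τ) at fixed clearance.
D₂ = D₁ × (Css,target / Css,current) = 1600 × 51/21.6 = 3778 mg

3780 mg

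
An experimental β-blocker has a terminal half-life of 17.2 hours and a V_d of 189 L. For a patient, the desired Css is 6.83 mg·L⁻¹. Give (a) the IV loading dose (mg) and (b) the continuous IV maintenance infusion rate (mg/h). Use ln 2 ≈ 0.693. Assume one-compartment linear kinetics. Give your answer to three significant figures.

LD = Vd × C = 189.0 × 6.83 = 1291 mg
CL = 0.693 × Vd / t½ = 0.693 × 189.0 / 17.2 = 7.615 L/h
Infusion rate = CL × Css = 7.615 × 6.83 = 52.01 mg/h

(a) 1290 mg; (b) 52.0 mg/h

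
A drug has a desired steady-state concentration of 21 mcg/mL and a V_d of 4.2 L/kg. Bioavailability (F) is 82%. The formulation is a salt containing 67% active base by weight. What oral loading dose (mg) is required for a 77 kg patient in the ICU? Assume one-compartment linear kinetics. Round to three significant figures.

Total Vd = 4.2 × 77 = 323.4 L
LD = Vd × C / F / S = 323.4 × 21.00 / 0.82 / 0.67 = 12360 mg

12400 mg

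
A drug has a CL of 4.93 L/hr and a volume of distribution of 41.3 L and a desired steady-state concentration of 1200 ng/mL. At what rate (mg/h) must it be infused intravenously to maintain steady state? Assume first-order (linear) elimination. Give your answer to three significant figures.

5.92 mg/h

C = 1200 ng/mL = 1.200 mg/L
Rate = CL × Css = 4.930 × 1.2 = 5.916 mg/h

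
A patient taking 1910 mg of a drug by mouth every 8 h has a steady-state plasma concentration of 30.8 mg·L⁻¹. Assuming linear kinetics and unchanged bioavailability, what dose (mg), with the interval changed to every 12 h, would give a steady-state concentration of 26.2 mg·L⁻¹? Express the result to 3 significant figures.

With linear kinetics, Css is proportional to dose rate (D/τ) at fixed clearance.
D₂ = D₁ × (Css,target / Css,current) × (τ₂/τ₁) = 1910 × (26.2/30.8) × (12/8) = 2437 mg

2440 mg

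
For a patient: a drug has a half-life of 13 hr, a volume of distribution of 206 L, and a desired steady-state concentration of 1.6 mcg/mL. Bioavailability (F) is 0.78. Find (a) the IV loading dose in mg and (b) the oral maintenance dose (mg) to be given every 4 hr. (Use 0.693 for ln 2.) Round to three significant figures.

LD = Vd × C = 206.0 × 1.6 = 329.6 mg
CL = 0.693 × Vd / t½ = 0.693 × 206.0 / 13 = 10.98 L/h
D = CL × Css × τ / F = 10.98 × 1.6 × 4 / 0.78 = 90.09 mg

(a) 330 mg; (b) 90.1 mg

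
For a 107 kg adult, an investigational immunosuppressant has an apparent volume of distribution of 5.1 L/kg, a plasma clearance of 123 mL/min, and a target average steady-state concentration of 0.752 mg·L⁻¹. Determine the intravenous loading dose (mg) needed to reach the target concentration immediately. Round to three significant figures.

410 mg

Vd = 5.1 L/kg × 107 kg = 545.7 L
LD = Vd × C = 545.7 × 0.7520 = 410.4 mg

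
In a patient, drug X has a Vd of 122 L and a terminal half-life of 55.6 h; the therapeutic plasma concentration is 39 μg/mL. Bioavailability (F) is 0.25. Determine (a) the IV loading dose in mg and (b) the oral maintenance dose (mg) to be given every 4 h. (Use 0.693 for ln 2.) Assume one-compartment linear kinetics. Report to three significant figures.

LD = Vd × C = 122.0 × 39 = 4758 mg
CL = 0.693 × Vd / t½ = 0.693 × 122.0 / 55.6 = 1.521 L/h
D = CL × Css × τ / F = 1.521 × 39 × 4 / 0.25 = 949.1 mg

(a) 4760 mg; (b) 949 mg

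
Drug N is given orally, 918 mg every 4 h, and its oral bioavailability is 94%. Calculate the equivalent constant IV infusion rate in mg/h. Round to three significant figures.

Equivalent systemic input: infusion rate = F·D/τ.
Rate = 0.94 × 918 / 4 = 215.7 mg/h

216 mg/h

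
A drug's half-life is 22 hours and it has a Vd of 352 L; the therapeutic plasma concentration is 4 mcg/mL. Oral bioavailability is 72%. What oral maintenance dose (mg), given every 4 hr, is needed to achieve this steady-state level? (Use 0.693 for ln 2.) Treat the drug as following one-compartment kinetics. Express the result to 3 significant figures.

246 mg

k = 0.693/22 = 0.03150 h⁻¹, so CL = k·Vd = 0.03150 × 352.0 = 11.09 L/h
D = CL × Css × τ / F = 11.09 × 4 × 4 / 0.72 = 246.4 mg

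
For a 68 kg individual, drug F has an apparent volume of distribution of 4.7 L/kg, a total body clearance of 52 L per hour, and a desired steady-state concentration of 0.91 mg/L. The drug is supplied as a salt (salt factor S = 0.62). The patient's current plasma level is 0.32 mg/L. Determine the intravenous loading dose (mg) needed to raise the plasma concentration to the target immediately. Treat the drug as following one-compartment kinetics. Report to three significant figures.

304 mg

Total Vd = 4.7 × 68 = 319.6 L
Loading dose depends on Vd (not clearance): it fills the distribution volume.
Concentration deficit ΔC = 0.91 − 0.32 = 0.5900 mg/L
LD = Vd × ΔC / S = 319.6 × 0.5900 / 0.62 = 304.1 mg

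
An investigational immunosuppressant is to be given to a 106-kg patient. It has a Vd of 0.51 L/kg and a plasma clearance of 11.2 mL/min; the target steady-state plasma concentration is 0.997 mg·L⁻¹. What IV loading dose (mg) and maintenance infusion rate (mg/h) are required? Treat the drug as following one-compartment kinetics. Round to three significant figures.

Vd(total) = 106 kg × 0.51 L/kg = 54.06 L
Loading dose = Vd × C = 54.06 × 0.997 = 53.90 mg
CL = 11.2 mL/min = 11.2 × 0.06 = 0.6720 L/h
Maintenance: replace elimination → rate = CL × Css = 0.6720 × 0.997 = 0.6700 mg/h

(a) 53.9 mg; (b) 0.670 mg/h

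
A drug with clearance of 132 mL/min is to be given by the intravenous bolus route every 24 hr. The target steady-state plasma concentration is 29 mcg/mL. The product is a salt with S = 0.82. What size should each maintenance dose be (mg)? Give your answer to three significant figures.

6720 mg

CL = 132 mL/min = 132 × 0.06 = 7.920 L/h
At steady state, dose per interval replaces the amount cleared in that interval: S·D/τ = CL·Css.
D = CL × Css × τ / S = 7.920 × 29 × 24 / 0.82 = 6722 mg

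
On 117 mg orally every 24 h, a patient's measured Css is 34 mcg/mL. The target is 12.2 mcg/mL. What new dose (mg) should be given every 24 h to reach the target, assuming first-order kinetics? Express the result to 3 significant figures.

For first-order elimination, Css ∝ F·D/(CL·τ); F and CL are unchanged, so Css ∝ D/τ.
D₂ = D₁ × (Css,target / Css,current) = 117 × 12.2/34 = 41.98 mg

42.0 mg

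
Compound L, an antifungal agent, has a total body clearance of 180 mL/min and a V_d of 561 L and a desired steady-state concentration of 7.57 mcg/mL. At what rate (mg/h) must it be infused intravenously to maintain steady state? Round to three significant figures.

Convert clearance: 180 mL/min × 60 min/h ÷ 1000 mL/L = 10.80 L/h
Vd does not affect the maintenance rate; only clearance governs steady-state input.
R₀ = 10.80 × 7.57 = 81.76 mg/h

81.8 mg/h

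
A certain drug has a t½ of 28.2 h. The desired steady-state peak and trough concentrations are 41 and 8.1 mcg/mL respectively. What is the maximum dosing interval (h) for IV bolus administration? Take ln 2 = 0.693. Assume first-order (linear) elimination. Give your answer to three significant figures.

k = 0.693 / t½ = 0.693 / 28.2 = 0.02457 h⁻¹
Between IV bolus doses, concentration decays as C = C₀·e^(−kτ), so C_peak/C_trough = e^(kτ).
τ_max = ln(C_peak/C_trough) / k = ln(41/8.1) / 0.02457 = 1.622 / 0.02457 = 66.02 h

66.0 h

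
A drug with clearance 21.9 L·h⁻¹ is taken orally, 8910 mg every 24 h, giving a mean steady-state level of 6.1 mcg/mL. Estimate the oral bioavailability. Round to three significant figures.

0.360

F·D/τ = CL·Css at steady state → F = CL·Css·τ / D.
F = 21.9 × 6.1 × 24 / 8910 = 0.360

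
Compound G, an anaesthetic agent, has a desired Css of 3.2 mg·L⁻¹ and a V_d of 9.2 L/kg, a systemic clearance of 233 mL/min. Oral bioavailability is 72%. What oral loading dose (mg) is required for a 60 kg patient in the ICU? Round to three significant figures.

2450 mg

Vd(total) = 60 kg × 9.2 L/kg = 552.0 L
LD = Vd × C / F = 552.0 × 3.200 / 0.72 = 2453 mg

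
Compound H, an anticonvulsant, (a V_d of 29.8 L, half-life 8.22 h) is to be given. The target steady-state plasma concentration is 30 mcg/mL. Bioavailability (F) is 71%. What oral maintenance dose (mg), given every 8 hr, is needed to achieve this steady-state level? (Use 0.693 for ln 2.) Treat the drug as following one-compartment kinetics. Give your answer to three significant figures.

849 mg

k = 0.693/8.22 = 0.08431 h⁻¹, so CL = k·Vd = 0.08431 × 29.80 = 2.512 L/h
D = CL × Css × τ / F = 2.512 × 30 × 8 / 0.71 = 849.1 mg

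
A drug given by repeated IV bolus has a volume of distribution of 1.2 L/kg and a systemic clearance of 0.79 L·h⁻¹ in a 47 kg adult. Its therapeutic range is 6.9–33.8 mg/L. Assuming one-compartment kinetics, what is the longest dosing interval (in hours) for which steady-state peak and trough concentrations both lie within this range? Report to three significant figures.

113 h

Total Vd = 1.2 × 47 = 56.40 L
k = CL / Vd = 0.7900 / 56.40 = 0.01401 h⁻¹
Between IV bolus doses, concentration decays as C = C₀·e^(−kτ), so C_peak/C_trough = e^(kτ).
τ_max = ln(C_peak/C_trough) / k = ln(33.8/6.9) / 0.01401 = 1.589 / 0.01401 = 113.4 h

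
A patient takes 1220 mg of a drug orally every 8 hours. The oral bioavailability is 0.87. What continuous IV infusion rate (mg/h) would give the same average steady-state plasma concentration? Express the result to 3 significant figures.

Equivalent systemic input: infusion rate = F·D/τ.
Rate = 0.87 × 1220 / 8 = 132.7 mg/h

133 mg/h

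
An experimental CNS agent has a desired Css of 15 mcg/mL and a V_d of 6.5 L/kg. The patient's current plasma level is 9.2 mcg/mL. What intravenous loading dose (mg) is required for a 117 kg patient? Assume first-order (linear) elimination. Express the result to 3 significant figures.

Total Vd = 6.5 × 117 = 760.5 L
The loading dose fills Vd to the target concentration.
Concentration deficit ΔC = 15 − 9.2 = 5.800 mg/L
LD = Vd × ΔC = 760.5 × 5.800 = 4411 mg

4410 mg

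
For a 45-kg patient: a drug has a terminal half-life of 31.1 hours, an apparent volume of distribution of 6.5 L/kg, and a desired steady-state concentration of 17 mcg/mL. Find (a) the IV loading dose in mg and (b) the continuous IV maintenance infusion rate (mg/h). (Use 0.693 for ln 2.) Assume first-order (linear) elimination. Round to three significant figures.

(a) 4970 mg; (b) 111 mg/h

Vd(total) = 45 kg × 6.5 L/kg = 292.5 L
LD = Vd × C = 292.5 × 17 = 4973 mg
CL = 0.693 × Vd / t½ = 0.693 × 292.5 / 31.1 = 6.518 L/h
Infusion rate = CL × Css = 6.518 × 17 = 110.8 mg/h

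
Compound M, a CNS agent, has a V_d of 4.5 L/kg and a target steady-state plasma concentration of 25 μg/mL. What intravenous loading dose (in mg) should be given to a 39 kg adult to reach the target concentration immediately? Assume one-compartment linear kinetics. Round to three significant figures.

4390 mg

Vd = 4.5 L/kg × 39 kg = 175.5 L
The loading dose fills Vd to the target concentration.
LD = Vd × C = 175.5 × 25.00 = 4388 mg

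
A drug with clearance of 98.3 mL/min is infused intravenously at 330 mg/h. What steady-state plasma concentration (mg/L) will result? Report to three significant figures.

Convert clearance: 98.3 mL/min × 60 min/h ÷ 1000 mL/L = 5.898 L/h
Css = rate / CL = 330 / 5.898 = 55.95 mg/L

56.0 mg/L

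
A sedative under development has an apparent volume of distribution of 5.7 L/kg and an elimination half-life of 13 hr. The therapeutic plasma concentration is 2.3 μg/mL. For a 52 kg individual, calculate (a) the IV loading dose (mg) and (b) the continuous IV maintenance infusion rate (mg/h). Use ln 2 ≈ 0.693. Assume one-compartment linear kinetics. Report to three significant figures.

(a) 682 mg; (b) 36.3 mg/h

Total Vd = 5.7 × 52 = 296.4 L
LD = Vd × C = 296.4 × 2.3 = 681.7 mg
CL = 0.693 × Vd / t½ = 0.693 × 296.4 / 13 = 15.80 L/h
Infusion rate = CL × Css = 15.80 × 2.3 = 36.34 mg/h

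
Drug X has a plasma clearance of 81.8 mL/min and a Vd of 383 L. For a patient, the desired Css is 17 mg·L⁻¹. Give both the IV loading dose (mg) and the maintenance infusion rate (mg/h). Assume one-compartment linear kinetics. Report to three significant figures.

Loading: fill Vd to C_target → 383.0 L × 17 mg/L = 6511 mg
Convert clearance: 81.8 mL/min × 60 min/h ÷ 1000 mL/L = 4.908 L/h
Infusion rate = 4.908 L/h × 17 mg/L = 83.44 mg/h

(a) 6510 mg; (b) 83.4 mg/h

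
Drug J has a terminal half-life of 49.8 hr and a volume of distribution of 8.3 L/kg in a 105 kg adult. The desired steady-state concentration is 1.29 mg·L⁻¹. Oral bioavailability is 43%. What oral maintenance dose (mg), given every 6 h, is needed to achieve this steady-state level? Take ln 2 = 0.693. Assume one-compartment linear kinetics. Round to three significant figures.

Vd = 8.3 L/kg × 105 kg = 871.5 L
CL = 0.693 × Vd / t½ = 0.693 × 871.5 / 49.8 = 12.13 L/h
D = CL × Css × τ / F = 12.13 × 1.29 × 6 / 0.43 = 218.3 mg

218 mg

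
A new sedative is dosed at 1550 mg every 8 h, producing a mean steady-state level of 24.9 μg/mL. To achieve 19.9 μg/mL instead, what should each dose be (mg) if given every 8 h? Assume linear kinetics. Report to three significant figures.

1240 mg

For first-order elimination, Css ∝ F·D/(CL·τ); F and CL are unchanged, so Css ∝ D/τ.
D₂ = D₁ × (Css,target / Css,current) = 1550 × 19.9/24.9 = 1239 mg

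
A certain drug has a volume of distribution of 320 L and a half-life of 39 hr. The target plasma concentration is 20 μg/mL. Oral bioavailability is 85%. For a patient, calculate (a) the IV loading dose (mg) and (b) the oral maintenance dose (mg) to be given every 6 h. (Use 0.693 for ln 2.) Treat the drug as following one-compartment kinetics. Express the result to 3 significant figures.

(a) 6400 mg; (b) 803 mg

LD = Vd × C = 320.0 × 20 = 6400 mg
CL = 0.693 × Vd / t½ = 0.693 × 320.0 / 39 = 5.686 L/h
D = CL × Css × τ / F = 5.686 × 20 × 6 / 0.85 = 802.7 mg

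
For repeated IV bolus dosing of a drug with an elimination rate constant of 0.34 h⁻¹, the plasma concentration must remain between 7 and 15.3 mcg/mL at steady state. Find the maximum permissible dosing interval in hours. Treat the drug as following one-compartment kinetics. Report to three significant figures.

Between IV bolus doses, concentration decays as C = C₀·e^(−kτ), so C_peak/C_trough = e^(kτ).
τ_max = ln(C_peak/C_trough) / k = ln(15.3/7) / 0.3400 = 0.7819 / 0.3400 = 2.300 h

2.30 h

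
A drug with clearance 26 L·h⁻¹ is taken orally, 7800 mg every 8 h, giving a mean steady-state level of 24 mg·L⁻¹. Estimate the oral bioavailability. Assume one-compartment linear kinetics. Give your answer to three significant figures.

F·D/τ = CL·Css at steady state → F = CL·Css·τ / D.
F = 26 × 24 × 8 / 7800 = 0.640

0.640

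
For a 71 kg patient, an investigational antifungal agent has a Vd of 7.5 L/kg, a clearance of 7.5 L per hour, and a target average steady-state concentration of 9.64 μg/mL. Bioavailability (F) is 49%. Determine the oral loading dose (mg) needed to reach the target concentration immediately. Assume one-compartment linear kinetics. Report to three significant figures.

Total Vd = 7.5 × 71 = 532.5 L
LD = Vd × C / F = 532.5 × 9.640 / 0.49 = 10480 mg

10500 mg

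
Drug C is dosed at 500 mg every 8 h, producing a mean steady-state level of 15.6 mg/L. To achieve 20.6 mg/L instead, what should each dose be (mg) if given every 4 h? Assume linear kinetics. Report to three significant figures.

330 mg

For first-order elimination, Css ∝ F·D/(CL·τ); F and CL are unchanged, so Css ∝ D/τ.
D₂ = D₁ × (Css,target / Css,current) × (τ₂/τ₁) = 500 × (20.6/15.6) × (4/8) = 330.1 mg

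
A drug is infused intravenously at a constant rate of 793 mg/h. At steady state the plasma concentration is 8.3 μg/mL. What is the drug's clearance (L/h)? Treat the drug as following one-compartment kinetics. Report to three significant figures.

95.5 L/h

At steady state, infusion rate = CL × Css, so CL = rate / Css.
CL = 793 / 8.3 = 95.54 L/h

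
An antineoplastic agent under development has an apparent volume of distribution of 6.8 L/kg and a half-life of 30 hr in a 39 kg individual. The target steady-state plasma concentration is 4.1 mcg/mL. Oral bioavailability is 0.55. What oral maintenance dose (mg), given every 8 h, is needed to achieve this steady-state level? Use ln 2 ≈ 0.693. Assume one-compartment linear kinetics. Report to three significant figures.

Vd = 6.8 L/kg × 39 kg = 265.2 L
CL = 0.693 × Vd / t½ = 0.693 × 265.2 / 30 = 6.126 L/h
D = CL × Css × τ / F = 6.126 × 4.1 × 8 / 0.55 = 365.3 mg

365 mg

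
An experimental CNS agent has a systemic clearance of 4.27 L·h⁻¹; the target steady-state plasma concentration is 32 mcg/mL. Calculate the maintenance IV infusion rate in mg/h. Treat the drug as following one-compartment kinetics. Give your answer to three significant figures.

137 mg/h

Rate = CL × Css = 4.270 × 32 = 136.6 mg/h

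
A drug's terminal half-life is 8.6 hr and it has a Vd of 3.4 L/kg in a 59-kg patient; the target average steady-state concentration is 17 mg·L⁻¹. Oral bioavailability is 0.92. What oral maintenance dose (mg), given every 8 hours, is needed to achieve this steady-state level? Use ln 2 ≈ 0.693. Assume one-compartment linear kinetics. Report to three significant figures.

2390 mg

Vd(total) = 59 kg × 3.4 L/kg = 200.6 L
CL = 0.693 × Vd / t½ = 0.693 × 200.6 / 8.6 = 16.16 L/h
D = CL × Css × τ / F = 16.16 × 17 × 8 / 0.92 = 2389 mg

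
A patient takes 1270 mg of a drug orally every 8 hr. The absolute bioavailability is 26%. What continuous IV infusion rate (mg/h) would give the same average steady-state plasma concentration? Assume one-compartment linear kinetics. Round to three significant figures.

Equivalent systemic input: infusion rate = F·D/τ.
Rate = 0.26 × 1270 / 8 = 41.28 mg/h

41.3 mg/h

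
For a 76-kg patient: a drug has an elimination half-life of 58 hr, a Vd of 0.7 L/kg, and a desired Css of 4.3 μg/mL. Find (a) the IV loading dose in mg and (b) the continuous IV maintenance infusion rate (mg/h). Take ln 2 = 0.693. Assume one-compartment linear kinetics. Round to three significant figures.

(a) 229 mg; (b) 2.73 mg/h

Vd = 0.7 L/kg × 76 kg = 53.20 L
LD = Vd × C = 53.20 × 4.3 = 228.8 mg
CL = 0.693 × Vd / t½ = 0.693 × 53.20 / 58 = 0.6356 L/h
Infusion rate = CL × Css = 0.6356 × 4.3 = 2.733 mg/h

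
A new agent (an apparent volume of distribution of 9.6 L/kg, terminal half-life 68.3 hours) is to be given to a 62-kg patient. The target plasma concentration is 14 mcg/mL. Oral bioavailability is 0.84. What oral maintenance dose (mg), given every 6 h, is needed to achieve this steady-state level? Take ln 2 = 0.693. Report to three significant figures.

Vd = 9.6 L/kg × 62 kg = 595.2 L
CL = ln 2 · Vd / t½ = 0.693 × 595.2 / 68.3 = 6.039 L/h
D = CL × Css × τ / F = 6.039 × 14 × 6 / 0.84 = 603.9 mg

604 mg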